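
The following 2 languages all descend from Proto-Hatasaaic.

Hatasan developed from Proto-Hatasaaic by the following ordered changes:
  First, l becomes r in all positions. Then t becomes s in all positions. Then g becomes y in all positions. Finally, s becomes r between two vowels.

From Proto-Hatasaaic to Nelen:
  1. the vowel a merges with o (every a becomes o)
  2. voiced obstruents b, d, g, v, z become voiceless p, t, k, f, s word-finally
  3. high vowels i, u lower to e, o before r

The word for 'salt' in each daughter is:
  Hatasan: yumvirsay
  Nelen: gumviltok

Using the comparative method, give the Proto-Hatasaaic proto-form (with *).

*gumviltag

Position 6: Hatasan has r, Nelen has l. Nelen preserves l here (none of its changes turn any other segment into l), so the proto-segment is *l.
Position 1: Hatasan has y, Nelen has g. Nelen preserves g here (none of its changes turn any other segment into g), so the proto-segment is *g.
Continuing position by position gives *gumviltag; check it forward:
Hatasan: start from *gumviltag.
  rule 1 (unconditioned shift): gumviltag → gumvirtag
  rule 2 (unconditioned shift): gumvirtag → gumvirsag
  rule 3 (unconditioned shift): gumvirsag → yumvirsay
  rule 4: no change — yumvirsay
  ⇒ Hatasan yumvirsay
Nelen: *gumviltag
  gumviltag → gumviltog   [vowel merger]
  gumviltog → gumviltok   [final devoicing]
  gumviltok (rule 3 does not apply)
  giving Nelen gumviltok.
*gumviltag is the unique common source.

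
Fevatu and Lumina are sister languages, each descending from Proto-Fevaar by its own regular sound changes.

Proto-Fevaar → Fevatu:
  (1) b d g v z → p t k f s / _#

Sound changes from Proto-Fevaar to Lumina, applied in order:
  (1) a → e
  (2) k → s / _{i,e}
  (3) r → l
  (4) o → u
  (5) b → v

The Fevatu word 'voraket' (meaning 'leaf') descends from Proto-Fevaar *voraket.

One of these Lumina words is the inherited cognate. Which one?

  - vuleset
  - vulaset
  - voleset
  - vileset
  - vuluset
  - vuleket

Lumina: *voraket
  voraket → voreket   [vowel merger]
  voreket → voreset   [palatalisation]
  voreset → voleset   [unconditioned shift]
  voleset → vuleset   [vowel merger]
  vuleset (rule 5 does not apply)
  giving Lumina vuleset.
Only 'vuleset' matches the regular Lumina development of *voraket.

vuleset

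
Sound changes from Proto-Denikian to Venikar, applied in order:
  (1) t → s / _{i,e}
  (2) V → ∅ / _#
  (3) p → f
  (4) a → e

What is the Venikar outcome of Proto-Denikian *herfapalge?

herfefelg

Venikar: *herfapalge
  herfapalge (rule 1 does not apply)
  herfapalge → herfapalg   [apocope]
  herfapalg → herfafalg   [unconditioned shift]
  herfafalg → herfefelg   [vowel merger]
  giving Venikar herfefelg.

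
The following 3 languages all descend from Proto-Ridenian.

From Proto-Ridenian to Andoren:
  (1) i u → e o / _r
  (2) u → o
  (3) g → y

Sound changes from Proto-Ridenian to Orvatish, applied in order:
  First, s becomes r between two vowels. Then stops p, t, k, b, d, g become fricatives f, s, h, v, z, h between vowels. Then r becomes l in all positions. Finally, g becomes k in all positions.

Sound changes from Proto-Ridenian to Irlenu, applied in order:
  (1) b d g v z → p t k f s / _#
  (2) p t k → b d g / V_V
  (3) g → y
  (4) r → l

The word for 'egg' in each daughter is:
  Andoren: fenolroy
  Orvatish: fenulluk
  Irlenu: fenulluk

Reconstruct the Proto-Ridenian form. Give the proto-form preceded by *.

*fenulrug

Position 7: Andoren has o, Orvatish has u, Irlenu has u. Orvatish preserves u here (none of its changes turn any other segment into u), so the proto-segment is *u.
Position 4: Andoren has o, Orvatish has u, Irlenu has u. Orvatish preserves u here (none of its changes turn any other segment into u), so the proto-segment is *u.
Position 8: Andoren has y, Orvatish has k, Irlenu has k. Taking the neighbouring segments as reconstructed: Andoren y could go back to *g or *y; Orvatish k could go back to *k or *g; Irlenu k could go back to *k or *g — the one source consistent with every daughter is *g.
Continuing position by position gives *fenulrug; check it forward:
Andoren: *fenulrug
  fenulrug (rule 1 does not apply)
  fenulrug → fenolrog   [vowel merger]
  fenolrog → fenolroy   [unconditioned shift]
  giving Andoren fenolroy.
Orvatish: *fenulrug
  fenulrug (rule 1 does not apply)
  fenulrug (rule 2 does not apply)
  fenulrug → fenullug   [unconditioned shift]
  fenullug → fenulluk   [unconditioned shift]
  giving Orvatish fenulluk.
Irlenu: start from *fenulrug.
  rule 1 (final devoicing): fenulrug → fenulruk
  rule 2: no change — fenulruk
  rule 3: no change — fenulruk
  rule 4 (unconditioned shift): fenulruk → fenulluk
  ⇒ Irlenu fenulluk
*fenulrug is the unique common source.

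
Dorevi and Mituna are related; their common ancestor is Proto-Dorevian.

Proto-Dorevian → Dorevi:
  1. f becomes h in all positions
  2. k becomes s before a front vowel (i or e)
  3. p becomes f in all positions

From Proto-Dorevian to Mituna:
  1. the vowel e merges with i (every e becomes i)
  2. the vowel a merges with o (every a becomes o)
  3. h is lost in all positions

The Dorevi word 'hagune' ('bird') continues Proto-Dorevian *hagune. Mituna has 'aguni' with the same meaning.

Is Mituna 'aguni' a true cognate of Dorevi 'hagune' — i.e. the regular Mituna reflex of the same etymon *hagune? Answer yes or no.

Derive the expected Mituna reflex of *hagune:
Mituna: *hagune > haguni > hoguni > oguni  (by vowel merger, vowel merger, h-loss)
The regular Mituna reflex would be 'oguni', but the attested form is 'aguni'. The correspondence is irregular, so they are not cognates (the Mituna form has a different source).

no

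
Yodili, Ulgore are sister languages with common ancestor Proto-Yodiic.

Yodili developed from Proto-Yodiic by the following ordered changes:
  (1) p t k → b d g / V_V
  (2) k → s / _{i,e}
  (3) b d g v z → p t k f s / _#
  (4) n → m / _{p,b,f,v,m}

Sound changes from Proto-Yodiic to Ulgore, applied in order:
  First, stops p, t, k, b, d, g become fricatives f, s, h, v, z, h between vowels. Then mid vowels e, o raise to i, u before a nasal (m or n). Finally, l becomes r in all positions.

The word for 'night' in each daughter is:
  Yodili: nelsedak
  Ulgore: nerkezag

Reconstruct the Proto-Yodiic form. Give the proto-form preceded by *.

*nelkedag

Position 8: Yodili has k, Ulgore has g. Ulgore preserves g here (none of its changes turn any other segment into g), so the proto-segment is *g.
Position 3: Yodili has l, Ulgore has r. Yodili preserves l here (none of its changes turn any other segment into l), so the proto-segment is *l.
Position 6: Yodili has d, Ulgore has z. Taking the neighbouring segments as reconstructed: Yodili d could go back to *t or *d; Ulgore z could go back to *d or *z — the one source consistent with every daughter is *d.
Verify the candidate proto-form against each daughter:
Yodili: start from *nelkedag.
  rule 1: no change — nelkedag
  rule 2 (palatalisation): nelkedag → nelsedag
  rule 3 (final devoicing): nelsedag → nelsedak
  rule 4: no change — nelsedak
  ⇒ Yodili nelsedak
Ulgore: start from *nelkedag.
  rule 1 (intervocalic lenition): nelkedag → nelkezag
  rule 2: no change — nelkezag
  rule 3 (unconditioned shift): nelkezag → nerkezag
  ⇒ Ulgore nerkezag
No other proto-form is consistent with every reflex, so the reconstruction is *nelkedag.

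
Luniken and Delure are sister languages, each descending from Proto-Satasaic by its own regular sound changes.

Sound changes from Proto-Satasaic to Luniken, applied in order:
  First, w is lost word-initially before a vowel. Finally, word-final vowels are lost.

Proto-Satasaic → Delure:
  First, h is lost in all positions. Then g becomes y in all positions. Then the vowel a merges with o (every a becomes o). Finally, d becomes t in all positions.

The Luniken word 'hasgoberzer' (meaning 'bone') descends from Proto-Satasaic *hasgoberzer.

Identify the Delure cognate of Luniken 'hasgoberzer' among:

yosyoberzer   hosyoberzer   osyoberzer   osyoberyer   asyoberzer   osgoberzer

Delure: start from *hasgoberzer.
  rule 1 (h-loss): hasgoberzer → asgoberzer
  rule 2 (unconditioned shift): asgoberzer → asyoberzer
  rule 3 (vowel merger): asyoberzer → osyoberzer
  rule 4: no change — osyoberzer
  ⇒ Delure osyoberzer
The other candidates each miss or misapply at least one Delure change.

osyoberzer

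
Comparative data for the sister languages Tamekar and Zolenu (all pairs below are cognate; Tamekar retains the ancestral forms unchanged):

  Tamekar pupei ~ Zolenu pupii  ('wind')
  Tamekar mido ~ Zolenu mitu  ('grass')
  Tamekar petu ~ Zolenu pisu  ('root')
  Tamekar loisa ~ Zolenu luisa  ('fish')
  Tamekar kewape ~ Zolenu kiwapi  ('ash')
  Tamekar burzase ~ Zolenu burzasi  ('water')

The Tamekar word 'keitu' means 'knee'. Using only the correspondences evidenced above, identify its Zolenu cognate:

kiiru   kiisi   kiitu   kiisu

pupei ~ pupii — Tamekar e corresponds to Zolenu i after a consonant, before a front vowel.
petu ~ pisu — Tamekar t corresponds to Zolenu s between vowels (before a back vowel).
Applying these to Tamekar 'keitu':
  keitu → kiitu   (e→i after a consonant, before a front vowel)
  kiitu → kiisu   (t→s between vowels (before a back vowel))
So the Zolenu cognate is 'kiisu'.

kiisu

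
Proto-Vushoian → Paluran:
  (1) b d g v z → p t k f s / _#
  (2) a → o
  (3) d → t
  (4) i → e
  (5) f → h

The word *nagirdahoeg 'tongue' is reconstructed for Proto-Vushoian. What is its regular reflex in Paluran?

Paluran: start from *nagirdahoeg.
  rule 1 (final devoicing): nagirdahoeg → nagirdahoek
  rule 2 (vowel merger): nagirdahoek → nogirdohoek
  rule 3 (unconditioned shift): nogirdohoek → nogirtohoek
  rule 4 (vowel merger): nogirtohoek → nogertohoek
  rule 5: no change — nogertohoek
  ⇒ Paluran nogertohoek

nogertohoek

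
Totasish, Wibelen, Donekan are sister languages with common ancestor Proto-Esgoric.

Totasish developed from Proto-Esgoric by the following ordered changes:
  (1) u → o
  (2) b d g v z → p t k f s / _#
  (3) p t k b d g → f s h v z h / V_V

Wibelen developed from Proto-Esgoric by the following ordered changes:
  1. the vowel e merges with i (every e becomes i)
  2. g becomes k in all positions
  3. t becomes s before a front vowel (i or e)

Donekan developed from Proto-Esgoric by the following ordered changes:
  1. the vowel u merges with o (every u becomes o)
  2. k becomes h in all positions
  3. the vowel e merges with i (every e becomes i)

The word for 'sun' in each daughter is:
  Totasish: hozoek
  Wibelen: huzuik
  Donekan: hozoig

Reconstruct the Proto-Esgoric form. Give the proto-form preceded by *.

Position 6: Totasish has k, Wibelen has k, Donekan has g. Donekan preserves g here (none of its changes turn any other segment into g), so the proto-segment is *g.
Position 5: Totasish has e, Wibelen has i, Donekan has i. Totasish preserves e here (none of its changes turn any other segment into e), so the proto-segment is *e.
This points to *huzueg. Verify forward in each daughter:
Totasish: *huzueg
  huzueg → hozoeg   [vowel merger]
  hozoeg → hozoek   [final devoicing]
  hozoek (rule 3 does not apply)
  giving Totasish hozoek.
Wibelen: *huzueg > huzuig > huzuik  (by vowel merger, unconditioned shift)
Donekan: start from *huzueg.
  rule 1 (vowel merger): huzueg → hozoeg
  rule 2: no change — hozoeg
  rule 3 (vowel merger): hozoeg → hozoig
  ⇒ Donekan hozoig
No other proto-form is consistent with every reflex, so the reconstruction is *huzueg.

*huzueg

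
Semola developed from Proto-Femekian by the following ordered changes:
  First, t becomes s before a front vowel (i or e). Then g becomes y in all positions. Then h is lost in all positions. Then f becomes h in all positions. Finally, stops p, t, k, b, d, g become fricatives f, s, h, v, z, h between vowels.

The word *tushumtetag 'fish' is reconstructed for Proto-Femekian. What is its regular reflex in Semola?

tusumsesay

Semola: *tushumtetag > tushumsetag > tushumsetay > tusumsetay > tusumsesay  (by palatalisation, unconditioned shift, h-loss, intervocalic lenition)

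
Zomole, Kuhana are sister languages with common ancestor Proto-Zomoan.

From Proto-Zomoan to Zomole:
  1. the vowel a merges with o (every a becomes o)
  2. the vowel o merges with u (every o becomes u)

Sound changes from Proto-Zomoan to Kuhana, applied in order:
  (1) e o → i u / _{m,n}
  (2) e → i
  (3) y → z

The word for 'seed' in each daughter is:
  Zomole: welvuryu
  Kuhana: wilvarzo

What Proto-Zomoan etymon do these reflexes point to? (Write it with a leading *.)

*welvaryo

Position 8: Zomole has u, Kuhana has o. Kuhana preserves o here (none of its changes turn any other segment into o), so the proto-segment is *o.
Position 7: Zomole has y, Kuhana has z. Zomole preserves y here (none of its changes turn any other segment into y), so the proto-segment is *y.
Continuing position by position gives *welvaryo; check it forward:
Zomole: *welvaryo > welvoryo > welvuryu  (by vowel merger, vowel merger)
Kuhana: *welvaryo
  welvaryo (rule 1 does not apply)
  welvaryo → wilvaryo   [vowel merger]
  wilvaryo → wilvarzo   [unconditioned shift]
  giving Kuhana wilvarzo.
No other proto-form is consistent with every reflex, so the reconstruction is *welvaryo.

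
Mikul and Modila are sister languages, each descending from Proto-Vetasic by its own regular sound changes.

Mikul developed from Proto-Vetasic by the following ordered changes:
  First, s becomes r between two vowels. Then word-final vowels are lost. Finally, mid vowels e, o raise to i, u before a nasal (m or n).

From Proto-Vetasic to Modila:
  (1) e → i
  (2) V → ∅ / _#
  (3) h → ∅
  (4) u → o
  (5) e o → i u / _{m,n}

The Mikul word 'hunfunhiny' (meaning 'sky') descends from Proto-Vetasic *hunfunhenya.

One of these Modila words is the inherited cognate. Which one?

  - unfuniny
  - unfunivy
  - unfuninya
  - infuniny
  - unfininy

unfuniny

Modila: start from *hunfunhenya.
  rule 1 (vowel merger): hunfunhenya → hunfunhinya
  rule 2 (apocope): hunfunhinya → hunfunhiny
  rule 3 (h-loss): hunfunhiny → unfuniny
  rule 4 (vowel merger): unfuniny → onfoniny
  rule 5 (pre-nasal raising): onfoniny → unfuniny
  ⇒ Modila unfuniny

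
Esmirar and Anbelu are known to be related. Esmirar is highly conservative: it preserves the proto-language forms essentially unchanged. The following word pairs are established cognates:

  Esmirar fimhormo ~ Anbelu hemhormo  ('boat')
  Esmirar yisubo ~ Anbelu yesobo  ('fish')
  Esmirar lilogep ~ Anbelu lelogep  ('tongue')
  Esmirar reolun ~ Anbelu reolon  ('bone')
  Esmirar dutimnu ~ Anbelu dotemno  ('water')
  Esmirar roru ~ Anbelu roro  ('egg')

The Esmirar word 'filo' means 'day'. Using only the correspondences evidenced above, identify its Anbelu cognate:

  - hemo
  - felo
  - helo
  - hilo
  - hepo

helo

fimhormo ~ hemhormo — Esmirar f corresponds to Anbelu h word-initially before a front vowel.
yisubo ~ yesobo, lilogep ~ lelogep — Esmirar i corresponds to Anbelu e after a consonant, before a consonant other than r, m, n, p, b, f, v.
Applying these to Esmirar 'filo':
  filo → hilo   (f→h word-initially before a front vowel)
  hilo → helo   (i→e after a consonant, before a consonant other than r, m, n, p, b, f, v)
So the Anbelu cognate is 'helo'.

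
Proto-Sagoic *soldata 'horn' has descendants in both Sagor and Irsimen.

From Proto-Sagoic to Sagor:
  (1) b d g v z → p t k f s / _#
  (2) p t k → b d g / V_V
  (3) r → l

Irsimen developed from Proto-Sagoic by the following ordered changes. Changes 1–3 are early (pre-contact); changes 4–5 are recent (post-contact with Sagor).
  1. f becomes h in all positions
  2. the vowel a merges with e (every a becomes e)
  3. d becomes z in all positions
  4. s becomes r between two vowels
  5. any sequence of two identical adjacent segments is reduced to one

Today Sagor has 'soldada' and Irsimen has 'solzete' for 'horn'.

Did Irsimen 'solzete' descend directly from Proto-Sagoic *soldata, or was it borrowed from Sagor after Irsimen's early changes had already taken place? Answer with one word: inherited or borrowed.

If inherited, *soldata would pass through all of Irsimen's changes:
Irsimen: start from *soldata.
  rule 1: no change — soldata
  rule 2 (vowel merger): soldata → soldete
  rule 3 (unconditioned shift): soldete → solzete
  rule 4: no change — solzete
  rule 5: no change — solzete
  ⇒ Irsimen solzete
If borrowed from Sagor 'soldada' after the early changes, it would undergo only the recent ones:
  rule 4 (rhotacism): no change (soldada)
  rule 5 (degemination): no change (soldada)
  ⇒ as a loan: soldada
Irsimen 'solzete' matches the inherited outcome exactly, so it is an inherited cognate, not a loan.

inherited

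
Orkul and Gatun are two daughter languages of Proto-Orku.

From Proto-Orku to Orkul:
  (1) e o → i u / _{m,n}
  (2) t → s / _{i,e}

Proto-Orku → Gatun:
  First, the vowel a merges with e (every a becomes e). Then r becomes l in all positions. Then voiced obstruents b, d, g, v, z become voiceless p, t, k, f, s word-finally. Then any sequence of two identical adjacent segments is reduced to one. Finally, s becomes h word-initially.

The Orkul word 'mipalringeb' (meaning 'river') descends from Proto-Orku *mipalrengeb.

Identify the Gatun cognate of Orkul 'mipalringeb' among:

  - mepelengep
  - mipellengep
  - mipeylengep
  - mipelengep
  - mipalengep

mipelengep

Gatun: *mipalrengeb
  mipalrengeb → mipelrengeb   [vowel merger]
  mipelrengeb → mipellengeb   [unconditioned shift]
  mipellengeb → mipellengep   [final devoicing]
  mipellengep → mipelengep   [degemination]
  mipelengep (rule 5 does not apply)
  giving Gatun mipelengep.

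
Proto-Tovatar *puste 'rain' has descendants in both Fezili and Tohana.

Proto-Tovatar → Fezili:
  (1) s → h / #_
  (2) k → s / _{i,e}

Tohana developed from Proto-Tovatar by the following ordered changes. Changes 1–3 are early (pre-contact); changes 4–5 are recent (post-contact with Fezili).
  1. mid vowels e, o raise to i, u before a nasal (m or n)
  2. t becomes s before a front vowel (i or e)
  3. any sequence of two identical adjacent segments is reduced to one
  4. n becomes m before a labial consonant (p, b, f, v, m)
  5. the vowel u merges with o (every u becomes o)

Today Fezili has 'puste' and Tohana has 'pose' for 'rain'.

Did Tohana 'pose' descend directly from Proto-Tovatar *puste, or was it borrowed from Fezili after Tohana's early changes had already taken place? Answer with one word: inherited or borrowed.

inherited

If inherited, *puste would pass through all of Tohana's changes:
Tohana: *puste > pusse > puse > pose  (by palatalisation, degemination, vowel merger)
If borrowed from Fezili 'puste' after the early changes, it would undergo only the recent ones:
  rule 4 (nasal place assimilation): no change (puste)
  rule 5 (vowel merger): puste → poste
  ⇒ as a loan: poste
Tohana 'pose' matches the inherited outcome exactly, so it is an inherited cognate, not a loan.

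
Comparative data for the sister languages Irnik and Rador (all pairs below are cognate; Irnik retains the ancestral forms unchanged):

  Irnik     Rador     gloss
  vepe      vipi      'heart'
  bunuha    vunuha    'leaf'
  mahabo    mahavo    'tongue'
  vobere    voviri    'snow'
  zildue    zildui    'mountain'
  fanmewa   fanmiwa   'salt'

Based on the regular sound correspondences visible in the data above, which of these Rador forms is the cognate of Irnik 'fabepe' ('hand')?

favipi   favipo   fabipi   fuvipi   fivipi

vobere ~ voviri — Irnik b corresponds to Rador v between vowels (before a front vowel).
vepe ~ vipi — Irnik e corresponds to Rador i after a consonant, before a labial obstruent.
vepe ~ vipi, vobere ~ voviri — Irnik e corresponds to Rador i word-finally.
Applying these to Irnik 'fabepe':
  fabepe → favepe   (b→v between vowels (before a front vowel))
  favepe → favipe   (e→i after a consonant, before a labial obstruent)
  favipe → favipi   (e→i word-finally)
So the Rador cognate is 'favipi'.

favipi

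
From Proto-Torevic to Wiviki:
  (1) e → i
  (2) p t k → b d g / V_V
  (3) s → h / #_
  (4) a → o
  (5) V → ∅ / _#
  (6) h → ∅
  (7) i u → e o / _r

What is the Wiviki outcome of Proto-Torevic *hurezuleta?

orizulid

Wiviki: *hurezuleta > hurizulita > hurizulida > hurizulido > hurizulid > urizulid > orizulid  (by vowel merger, intervocalic voicing, vowel merger, apocope, h-loss, pre-rhotic lowering)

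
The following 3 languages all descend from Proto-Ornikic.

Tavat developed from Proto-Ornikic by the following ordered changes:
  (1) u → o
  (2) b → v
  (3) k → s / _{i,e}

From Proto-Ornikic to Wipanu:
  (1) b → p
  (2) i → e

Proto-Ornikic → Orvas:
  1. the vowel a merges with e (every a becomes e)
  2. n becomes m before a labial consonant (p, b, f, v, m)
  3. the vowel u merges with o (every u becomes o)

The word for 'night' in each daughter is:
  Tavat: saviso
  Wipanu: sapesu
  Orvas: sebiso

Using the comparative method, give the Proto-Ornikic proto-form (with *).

*sabisu

Position 6: Tavat has o, Wipanu has u, Orvas has o. Wipanu preserves u here (none of its changes turn any other segment into u), so the proto-segment is *u.
Position 4: Tavat has i, Wipanu has e, Orvas has i. Tavat preserves i here (none of its changes turn any other segment into i), so the proto-segment is *i.
Verify the candidate proto-form against each daughter:
Tavat: *sabisu > sabiso > saviso  (by vowel merger, unconditioned shift)
Wipanu: *sabisu
  sabisu → sapisu   [unconditioned shift]
  sapisu → sapesu   [vowel merger]
  giving Wipanu sapesu.
Orvas: *sabisu > sebisu > sebiso  (by vowel merger, vowel merger)
Only *sabisu yields all of Tavat saviso, Wipanu sapesu, Orvas sebiso.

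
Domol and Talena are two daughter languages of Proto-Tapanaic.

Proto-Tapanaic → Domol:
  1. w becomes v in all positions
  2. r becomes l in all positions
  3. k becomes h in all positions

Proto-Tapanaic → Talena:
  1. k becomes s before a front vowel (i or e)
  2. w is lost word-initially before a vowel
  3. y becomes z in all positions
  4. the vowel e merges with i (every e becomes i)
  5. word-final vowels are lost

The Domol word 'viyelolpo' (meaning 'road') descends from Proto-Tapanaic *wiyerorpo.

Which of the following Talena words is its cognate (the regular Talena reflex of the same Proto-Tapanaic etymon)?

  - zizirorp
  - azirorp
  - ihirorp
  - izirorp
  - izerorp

Talena: *wiyerorpo
  wiyerorpo (rule 1 does not apply)
  wiyerorpo → iyerorpo   [glide loss]
  iyerorpo → izerorpo   [unconditioned shift]
  izerorpo → izirorpo   [vowel merger]
  izirorpo → izirorp   [apocope]
  giving Talena izirorp.
The other candidates each miss or misapply at least one Talena change.

izirorp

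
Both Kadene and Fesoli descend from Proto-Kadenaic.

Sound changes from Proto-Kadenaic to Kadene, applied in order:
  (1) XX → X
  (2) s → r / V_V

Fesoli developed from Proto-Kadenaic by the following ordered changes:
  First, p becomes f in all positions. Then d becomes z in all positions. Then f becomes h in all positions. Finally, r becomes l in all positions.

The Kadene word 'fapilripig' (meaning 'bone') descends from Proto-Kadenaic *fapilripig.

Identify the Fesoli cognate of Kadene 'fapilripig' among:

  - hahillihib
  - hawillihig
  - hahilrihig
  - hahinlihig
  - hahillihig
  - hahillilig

Fesoli: *fapilripig
  fapilripig → fafilrifig   [unconditioned shift]
  fafilrifig (rule 2 does not apply)
  fafilrifig → hahilrihig   [unconditioned shift]
  hahilrihig → hahillihig   [unconditioned shift]
  giving Fesoli hahillihig.

hahillihig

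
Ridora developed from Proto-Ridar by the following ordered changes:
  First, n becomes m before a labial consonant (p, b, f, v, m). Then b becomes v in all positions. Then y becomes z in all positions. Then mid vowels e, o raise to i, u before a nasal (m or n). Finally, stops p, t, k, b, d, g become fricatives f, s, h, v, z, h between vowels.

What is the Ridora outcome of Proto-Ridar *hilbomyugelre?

Ridora: *hilbomyugelre
  hilbomyugelre (rule 1 does not apply)
  hilbomyugelre → hilvomyugelre   [unconditioned shift]
  hilvomyugelre → hilvomzugelre   [unconditioned shift]
  hilvomzugelre → hilvumzugelre   [pre-nasal raising]
  hilvumzugelre → hilvumzuhelre   [intervocalic lenition]
  giving Ridora hilvumzuhelre.

hilvumzuhelre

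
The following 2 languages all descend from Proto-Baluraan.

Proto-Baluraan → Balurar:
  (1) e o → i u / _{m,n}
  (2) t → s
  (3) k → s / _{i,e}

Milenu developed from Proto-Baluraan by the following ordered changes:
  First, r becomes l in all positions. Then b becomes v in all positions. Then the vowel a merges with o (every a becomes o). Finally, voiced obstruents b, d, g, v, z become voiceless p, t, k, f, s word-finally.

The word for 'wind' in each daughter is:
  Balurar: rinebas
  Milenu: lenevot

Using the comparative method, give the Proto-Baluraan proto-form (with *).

*renebat

Position 5: Balurar has b, Milenu has v. Balurar preserves b here (none of its changes turn any other segment into b), so the proto-segment is *b.
Position 7: Balurar has s, Milenu has t. Taking the neighbouring segments as reconstructed: Balurar s could go back to *t or *s; Milenu t could go back to *t or *d — the one source consistent with every daughter is *t.
Position 2: Balurar has i, Milenu has e. Milenu preserves e here (none of its changes turn any other segment into e), so the proto-segment is *e.
Continuing position by position gives *renebat; check it forward:
Balurar: start from *renebat.
  rule 1 (pre-nasal raising): renebat → rinebat
  rule 2 (unconditioned shift): rinebat → rinebas
  rule 3: no change — rinebas
  ⇒ Balurar rinebas
Milenu: *renebat
  renebat → lenebat   [unconditioned shift]
  lenebat → lenevat   [unconditioned shift]
  lenevat → lenevot   [vowel merger]
  lenevot (rule 4 does not apply)
  giving Milenu lenevot.
*renebat is the unique common source.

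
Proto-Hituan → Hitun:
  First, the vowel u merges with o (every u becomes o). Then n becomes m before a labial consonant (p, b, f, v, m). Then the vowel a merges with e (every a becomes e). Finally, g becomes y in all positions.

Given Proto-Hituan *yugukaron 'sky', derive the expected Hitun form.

Hitun: start from *yugukaron.
  rule 1 (vowel merger): yugukaron → yogokaron
  rule 2: no change — yogokaron
  rule 3 (vowel merger): yogokaron → yogokeron
  rule 4 (unconditioned shift): yogokeron → yoyokeron
  ⇒ Hitun yoyokeron

yoyokeron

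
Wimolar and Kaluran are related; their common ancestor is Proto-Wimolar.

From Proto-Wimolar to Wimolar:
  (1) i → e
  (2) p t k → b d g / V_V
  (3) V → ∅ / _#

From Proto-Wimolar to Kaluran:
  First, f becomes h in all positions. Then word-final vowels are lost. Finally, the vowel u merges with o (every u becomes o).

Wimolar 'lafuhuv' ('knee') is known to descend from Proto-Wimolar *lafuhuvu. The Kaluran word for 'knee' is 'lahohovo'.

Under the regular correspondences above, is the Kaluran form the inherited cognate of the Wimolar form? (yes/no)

no

Derive the expected Kaluran reflex of *lafuhuvu:
Kaluran: *lafuhuvu
  lafuhuvu → lahuhuvu   [unconditioned shift]
  lahuhuvu → lahuhuv   [apocope]
  lahuhuv → lahohov   [vowel merger]
  giving Kaluran lahohov.
The regular Kaluran reflex would be 'lahohov', but the attested form is 'lahohovo'. The correspondence is irregular, so they are not cognates (the Kaluran form has a different source).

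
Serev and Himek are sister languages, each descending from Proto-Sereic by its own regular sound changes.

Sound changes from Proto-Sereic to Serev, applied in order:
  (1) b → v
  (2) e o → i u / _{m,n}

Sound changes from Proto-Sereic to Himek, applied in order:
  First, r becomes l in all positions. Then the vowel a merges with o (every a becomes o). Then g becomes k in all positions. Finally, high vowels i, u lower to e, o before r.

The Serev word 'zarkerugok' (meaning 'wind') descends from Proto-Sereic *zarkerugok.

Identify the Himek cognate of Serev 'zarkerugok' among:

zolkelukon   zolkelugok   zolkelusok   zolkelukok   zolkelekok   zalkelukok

zolkelukok

Himek: *zarkerugok
  zarkerugok → zalkelugok   [unconditioned shift]
  zalkelugok → zolkelugok   [vowel merger]
  zolkelugok → zolkelukok   [unconditioned shift]
  zolkelukok (rule 4 does not apply)
  giving Himek zolkelukok.
The other candidates each miss or misapply at least one Himek change.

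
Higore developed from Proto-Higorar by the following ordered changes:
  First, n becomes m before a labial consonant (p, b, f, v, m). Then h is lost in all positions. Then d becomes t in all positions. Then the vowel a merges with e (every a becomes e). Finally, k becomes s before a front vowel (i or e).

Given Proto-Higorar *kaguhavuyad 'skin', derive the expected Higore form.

Higore: start from *kaguhavuyad.
  rule 1: no change — kaguhavuyad
  rule 2 (h-loss): kaguhavuyad → kaguavuyad
  rule 3 (unconditioned shift): kaguavuyad → kaguavuyat
  rule 4 (vowel merger): kaguavuyat → keguevuyet
  rule 5 (palatalisation): keguevuyet → seguevuyet
  ⇒ Higore seguevuyet

seguevuyet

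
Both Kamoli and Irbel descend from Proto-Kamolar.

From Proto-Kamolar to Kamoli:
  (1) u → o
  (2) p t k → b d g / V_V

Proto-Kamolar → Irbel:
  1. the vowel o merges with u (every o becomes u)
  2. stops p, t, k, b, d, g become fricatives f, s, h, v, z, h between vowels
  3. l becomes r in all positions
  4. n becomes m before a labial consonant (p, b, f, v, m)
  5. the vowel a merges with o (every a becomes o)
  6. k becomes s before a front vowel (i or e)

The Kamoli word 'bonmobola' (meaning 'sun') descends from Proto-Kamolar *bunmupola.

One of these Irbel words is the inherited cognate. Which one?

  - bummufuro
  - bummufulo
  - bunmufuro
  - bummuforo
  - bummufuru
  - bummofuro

Irbel: *bunmupola
  bunmupola → bunmupula   [vowel merger]
  bunmupula → bunmufula   [intervocalic lenition]
  bunmufula → bunmufura   [unconditioned shift]
  bunmufura → bummufura   [nasal place assimilation]
  bummufura → bummufuro   [vowel merger]
  bummufuro (rule 6 does not apply)
  giving Irbel bummufuro.
Among the options, 'bummufuro' alone shows every Irbel change applied in order.

bummufuro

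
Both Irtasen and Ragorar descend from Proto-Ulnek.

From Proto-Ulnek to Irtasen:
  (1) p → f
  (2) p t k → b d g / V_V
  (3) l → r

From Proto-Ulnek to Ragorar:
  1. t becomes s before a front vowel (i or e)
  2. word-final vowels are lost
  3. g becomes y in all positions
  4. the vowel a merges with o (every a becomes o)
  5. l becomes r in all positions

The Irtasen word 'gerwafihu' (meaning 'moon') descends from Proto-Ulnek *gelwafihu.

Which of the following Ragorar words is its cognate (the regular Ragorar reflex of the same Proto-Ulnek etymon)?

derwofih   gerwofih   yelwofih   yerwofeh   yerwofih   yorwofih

Ragorar: start from *gelwafihu.
  rule 1: no change — gelwafihu
  rule 2 (apocope): gelwafihu → gelwafih
  rule 3 (unconditioned shift): gelwafih → yelwafih
  rule 4 (vowel merger): yelwafih → yelwofih
  rule 5 (unconditioned shift): yelwofih → yerwofih
  ⇒ Ragorar yerwofih
The other candidates each miss or misapply at least one Ragorar change.

yerwofih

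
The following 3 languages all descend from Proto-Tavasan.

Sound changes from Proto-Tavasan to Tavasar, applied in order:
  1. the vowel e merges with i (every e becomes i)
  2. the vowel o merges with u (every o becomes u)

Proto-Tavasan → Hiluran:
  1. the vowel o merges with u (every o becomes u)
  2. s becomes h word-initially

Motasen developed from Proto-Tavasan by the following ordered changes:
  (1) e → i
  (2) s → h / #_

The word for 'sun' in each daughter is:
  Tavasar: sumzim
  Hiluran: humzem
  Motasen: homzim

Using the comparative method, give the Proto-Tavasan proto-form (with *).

*somzem

Position 1: Tavasar has s, Hiluran has h, Motasen has h. Tavasar preserves s here (none of its changes turn any other segment into s), so the proto-segment is *s.
Position 5: Tavasar has i, Hiluran has e, Motasen has i. Hiluran preserves e here (none of its changes turn any other segment into e), so the proto-segment is *e.
Position 2: Tavasar has u, Hiluran has u, Motasen has o. Motasen preserves o here (none of its changes turn any other segment into o), so the proto-segment is *o.
The remaining positions agree across the daughters. Check the candidate against every language:
Tavasar: start from *somzem.
  rule 1 (vowel merger): somzem → somzim
  rule 2 (vowel merger): somzim → sumzim
  ⇒ Tavasar sumzim
Hiluran: *somzem > sumzem > humzem  (by vowel merger, debuccalisation)
Motasen: *somzem > somzim > homzim  (by vowel merger, debuccalisation)
*somzem is the unique common source.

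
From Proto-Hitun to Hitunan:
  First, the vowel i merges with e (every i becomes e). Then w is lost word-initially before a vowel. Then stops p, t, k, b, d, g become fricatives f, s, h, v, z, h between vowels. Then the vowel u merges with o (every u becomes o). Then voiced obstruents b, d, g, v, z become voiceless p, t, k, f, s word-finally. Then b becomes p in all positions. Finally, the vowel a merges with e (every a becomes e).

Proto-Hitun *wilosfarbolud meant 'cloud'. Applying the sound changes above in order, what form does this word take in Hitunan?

Hitunan: *wilosfarbolud
  wilosfarbolud → welosfarbolud   [vowel merger]
  welosfarbolud → elosfarbolud   [glide loss]
  elosfarbolud (rule 3 does not apply)
  elosfarbolud → elosfarbolod   [vowel merger]
  elosfarbolod → elosfarbolot   [final devoicing]
  elosfarbolot → elosfarpolot   [unconditioned shift]
  elosfarpolot → elosferpolot   [vowel merger]
  giving Hitunan elosferpolot.

elosferpolot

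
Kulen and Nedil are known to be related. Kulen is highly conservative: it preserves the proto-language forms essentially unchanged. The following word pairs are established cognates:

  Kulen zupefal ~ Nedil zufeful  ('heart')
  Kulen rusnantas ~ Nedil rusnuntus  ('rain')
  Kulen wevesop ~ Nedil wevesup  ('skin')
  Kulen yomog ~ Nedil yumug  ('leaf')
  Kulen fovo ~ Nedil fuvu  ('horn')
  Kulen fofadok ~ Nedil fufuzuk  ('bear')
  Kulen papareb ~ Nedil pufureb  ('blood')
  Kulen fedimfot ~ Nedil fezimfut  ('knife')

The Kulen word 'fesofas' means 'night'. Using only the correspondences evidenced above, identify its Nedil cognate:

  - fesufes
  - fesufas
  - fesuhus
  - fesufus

fofadok ~ fufuzuk — Kulen o corresponds to Nedil u after a consonant, before a labial obstruent.
zupefal ~ zufeful, rusnantas ~ rusnuntus — Kulen a corresponds to Nedil u after a consonant, before a consonant other than r, m, n, p, b, f, v.
Applying these to Kulen 'fesofas':
  fesofas → fesufas   (o→u after a consonant, before a labial obstruent)
  fesufas → fesufus   (a→u after a consonant, before a consonant other than r, m, n, p, b, f, v)
So the Nedil cognate is 'fesufus'.

fesufus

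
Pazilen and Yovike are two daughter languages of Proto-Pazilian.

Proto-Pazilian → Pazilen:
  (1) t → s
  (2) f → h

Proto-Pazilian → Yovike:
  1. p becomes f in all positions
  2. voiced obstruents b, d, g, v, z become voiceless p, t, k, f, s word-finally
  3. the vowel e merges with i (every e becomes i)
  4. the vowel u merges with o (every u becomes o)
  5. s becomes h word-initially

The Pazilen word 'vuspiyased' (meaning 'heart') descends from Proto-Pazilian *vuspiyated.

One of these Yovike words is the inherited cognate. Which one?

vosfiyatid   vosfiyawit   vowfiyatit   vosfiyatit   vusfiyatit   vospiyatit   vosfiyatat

Yovike: start from *vuspiyated.
  rule 1 (unconditioned shift): vuspiyated → vusfiyated
  rule 2 (final devoicing): vusfiyated → vusfiyatet
  rule 3 (vowel merger): vusfiyatet → vusfiyatit
  rule 4 (vowel merger): vusfiyatit → vosfiyatit
  rule 5: no change — vosfiyatit
  ⇒ Yovike vosfiyatit

vosfiyatit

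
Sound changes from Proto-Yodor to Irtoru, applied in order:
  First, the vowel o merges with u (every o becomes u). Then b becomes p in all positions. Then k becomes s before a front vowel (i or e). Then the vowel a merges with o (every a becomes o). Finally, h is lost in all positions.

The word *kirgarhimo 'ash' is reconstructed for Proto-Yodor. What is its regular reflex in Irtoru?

sirgorimu

Irtoru: *kirgarhimo > kirgarhimu > sirgarhimu > sirgorhimu > sirgorimu  (by vowel merger, palatalisation, vowel merger, h-loss)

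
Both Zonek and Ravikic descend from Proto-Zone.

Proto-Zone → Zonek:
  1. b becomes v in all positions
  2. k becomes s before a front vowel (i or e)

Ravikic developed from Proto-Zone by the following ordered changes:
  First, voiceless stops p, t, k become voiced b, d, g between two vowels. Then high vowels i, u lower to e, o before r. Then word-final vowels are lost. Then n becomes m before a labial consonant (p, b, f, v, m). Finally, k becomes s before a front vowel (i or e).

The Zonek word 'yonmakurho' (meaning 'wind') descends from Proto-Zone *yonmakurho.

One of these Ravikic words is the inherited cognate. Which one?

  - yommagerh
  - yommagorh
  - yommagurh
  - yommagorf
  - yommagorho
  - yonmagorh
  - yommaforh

Ravikic: *yonmakurho
  yonmakurho → yonmagurho   [intervocalic voicing]
  yonmagurho → yonmagorho   [pre-rhotic lowering]
  yonmagorho → yonmagorh   [apocope]
  yonmagorh → yommagorh   [nasal place assimilation]
  yommagorh (rule 5 does not apply)
  giving Ravikic yommagorh.
Only 'yommagorh' matches the regular Ravikic development of *yonmakurho.

yommagorh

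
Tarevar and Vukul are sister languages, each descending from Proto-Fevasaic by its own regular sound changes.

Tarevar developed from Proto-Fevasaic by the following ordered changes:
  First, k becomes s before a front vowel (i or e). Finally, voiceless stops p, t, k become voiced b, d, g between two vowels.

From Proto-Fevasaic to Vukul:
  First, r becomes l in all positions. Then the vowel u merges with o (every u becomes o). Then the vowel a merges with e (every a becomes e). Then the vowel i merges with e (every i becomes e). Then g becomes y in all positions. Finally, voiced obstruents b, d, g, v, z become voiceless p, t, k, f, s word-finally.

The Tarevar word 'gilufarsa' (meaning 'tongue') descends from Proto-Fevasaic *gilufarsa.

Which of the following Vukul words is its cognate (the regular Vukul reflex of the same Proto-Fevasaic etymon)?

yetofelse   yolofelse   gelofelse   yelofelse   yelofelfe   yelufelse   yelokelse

yelofelse

Vukul: start from *gilufarsa.
  rule 1 (unconditioned shift): gilufarsa → gilufalsa
  rule 2 (vowel merger): gilufalsa → gilofalsa
  rule 3 (vowel merger): gilofalsa → gilofelse
  rule 4 (vowel merger): gilofelse → gelofelse
  rule 5 (unconditioned shift): gelofelse → yelofelse
  rule 6: no change — yelofelse
  ⇒ Vukul yelofelse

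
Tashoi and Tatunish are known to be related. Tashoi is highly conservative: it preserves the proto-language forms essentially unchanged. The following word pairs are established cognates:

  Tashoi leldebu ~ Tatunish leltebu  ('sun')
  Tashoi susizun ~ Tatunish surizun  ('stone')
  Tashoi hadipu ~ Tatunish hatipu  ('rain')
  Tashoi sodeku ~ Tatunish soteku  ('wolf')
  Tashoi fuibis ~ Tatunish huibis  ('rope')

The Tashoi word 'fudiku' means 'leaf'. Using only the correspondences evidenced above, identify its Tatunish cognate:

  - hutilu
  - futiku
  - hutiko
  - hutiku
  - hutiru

hutiku

fuibis ~ huibis — Tashoi f corresponds to Tatunish h word-initially before a back vowel.
hadipu ~ hatipu — Tashoi d corresponds to Tatunish t between vowels (before a front vowel).
Applying these to Tashoi 'fudiku':
  fudiku → hudiku   (f→h word-initially before a back vowel)
  hudiku → hutiku   (d→t between vowels (before a front vowel))
So the Tatunish cognate is 'hutiku'.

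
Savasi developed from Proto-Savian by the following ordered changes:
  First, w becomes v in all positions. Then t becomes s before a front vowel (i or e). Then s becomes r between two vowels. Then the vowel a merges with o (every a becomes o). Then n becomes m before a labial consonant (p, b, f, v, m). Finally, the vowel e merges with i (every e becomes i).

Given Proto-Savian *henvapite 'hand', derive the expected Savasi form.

Savasi: *henvapite > henvapise > henvapire > henvopire > hemvopire > himvopiri  (by palatalisation, rhotacism, vowel merger, nasal place assimilation, vowel merger)

himvopiri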